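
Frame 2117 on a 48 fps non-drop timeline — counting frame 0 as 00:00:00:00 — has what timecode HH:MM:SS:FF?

2117 ÷ 48 = 44 full seconds, remainder 5 frames.
44 s = 0 h 0 min 44 s.
Timecode: 00:00:44:05.

00:00:44:05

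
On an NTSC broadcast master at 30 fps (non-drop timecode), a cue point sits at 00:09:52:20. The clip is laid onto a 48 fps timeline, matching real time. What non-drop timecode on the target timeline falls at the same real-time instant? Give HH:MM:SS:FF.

Source frame index: (0×3600 + 9×60 + 52) × 30 + 20 = 17780.
Real time: 17780 / (30) = 1778/3 s.
Target frame: (1778/3) × (48) = 28448.
At 48 labels/s: frame 28448 → 00:09:52:32.

00:09:52:32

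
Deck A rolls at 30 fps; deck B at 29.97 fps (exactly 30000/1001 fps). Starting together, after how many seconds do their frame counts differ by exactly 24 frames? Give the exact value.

800.8 seconds

The gap grows by |30000/1001 − 30| = 30/1001 frames per second.
Time for a 24-frame gap: 24 ÷ (30/1001) = 800.8 s.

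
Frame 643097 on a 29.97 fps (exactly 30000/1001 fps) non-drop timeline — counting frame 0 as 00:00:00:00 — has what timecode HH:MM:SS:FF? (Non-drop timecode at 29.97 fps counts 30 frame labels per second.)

643097 ÷ 30 = 21436 full seconds, remainder 17 frames.
21436 s = 5 h 57 min 16 s.
Timecode: 05:57:16:17.

05:57:16:17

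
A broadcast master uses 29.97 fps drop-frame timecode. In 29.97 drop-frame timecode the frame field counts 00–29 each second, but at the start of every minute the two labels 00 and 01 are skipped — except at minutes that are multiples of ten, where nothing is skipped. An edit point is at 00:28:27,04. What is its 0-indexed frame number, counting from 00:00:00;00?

Complete 10-minute blocks: 2, each 17982 frames → 35964.
Remaining 8 whole minutes in the current block: 1800 + 7 × 1798 = 14386 frames.
Within the current minute: 27 × 30 + 4 − 2 = 812 (labels ;00/;01 skipped at this minute). Total = 35964 + 14386 + 812 = 51162.

51162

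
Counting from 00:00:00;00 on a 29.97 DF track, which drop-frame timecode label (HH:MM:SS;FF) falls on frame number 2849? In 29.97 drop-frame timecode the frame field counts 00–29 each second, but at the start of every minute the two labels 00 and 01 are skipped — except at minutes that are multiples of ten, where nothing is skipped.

Each 10-minute DF block holds 10 × 60 × 30 − 9 × 2 = 17982 frames. 2849 ÷ 17982 → 0 full blocks, remainder 2849.
Within the partial block the first minute is 1800 frames and each further minute 1798, so 1 further minute boundary passed. Total skipped labels = 18 × 0 + 2 × 1 = 2.
Non-drop label index = 2849 + 2 = 2851; at 30 labels/s that is 00:01:35:01, i.e. DF 00:01:35;01.

00:01:35;01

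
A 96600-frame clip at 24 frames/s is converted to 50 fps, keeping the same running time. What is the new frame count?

Target frames = source frames × (target rate / source rate) = 96600 × (50)/(24) = 96600 × 25/12 = 201250.

201250 frames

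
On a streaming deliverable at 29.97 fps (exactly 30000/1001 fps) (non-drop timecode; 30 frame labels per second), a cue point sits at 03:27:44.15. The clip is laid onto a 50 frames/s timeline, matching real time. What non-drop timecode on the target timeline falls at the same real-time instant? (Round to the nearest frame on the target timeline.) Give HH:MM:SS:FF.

03:27:56:48

Source frame index: (3×3600 + 27×60 + 44) × 30 + 15 = 373935.
Real time: 373935 / (30000/1001) = 24953929/2000 s.
Target frame: (24953929/2000) × (50) = 24953929/40 ≈ 623848.225 → 623848.
At 50 labels/s: frame 623848 → 03:27:56:48.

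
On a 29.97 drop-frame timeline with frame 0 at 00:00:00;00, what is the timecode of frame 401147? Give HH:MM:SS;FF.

03:43:04;29

Ten DF minutes hold 17982 frames, so frame 401147 lies in block 22 (frames 395604–413585) with 5543 frames into that block.
The block's first minute is 1800 frames and the rest 1798 each; 5543 frames reaches minute 3, so 22 × 18 + 3 × 2 = 402 labels have been skipped so far.
Adding those back, label number 401147 + 402 = 401549 at 30 labels/s is 13384 s + 29 f = 3 h 43 min 4 s frame 29, i.e. 03:43:04;29.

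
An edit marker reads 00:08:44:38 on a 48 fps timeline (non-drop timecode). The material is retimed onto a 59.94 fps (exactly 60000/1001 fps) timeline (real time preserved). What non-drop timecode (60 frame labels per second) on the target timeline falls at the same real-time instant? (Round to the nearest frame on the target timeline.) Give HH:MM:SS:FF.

Source frame index: (0×3600 + 8×60 + 44) × 48 + 38 = 25190.
Real time: 25190 / (48) = 12595/24 s.
Target frame: (12595/24) × (60000/1001) = 2862500/91 ≈ 31456.044 → 31456.
At 60 labels/s: frame 31456 → 00:08:44:16.

00:08:44:16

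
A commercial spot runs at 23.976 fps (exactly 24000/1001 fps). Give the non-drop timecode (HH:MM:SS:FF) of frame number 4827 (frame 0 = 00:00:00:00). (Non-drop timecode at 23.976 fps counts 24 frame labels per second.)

00:03:21:03

4827 ÷ 24 = 201 full seconds, remainder 3 frames.
201 s = 0 h 3 min 21 s.
Timecode: 00:03:21:03.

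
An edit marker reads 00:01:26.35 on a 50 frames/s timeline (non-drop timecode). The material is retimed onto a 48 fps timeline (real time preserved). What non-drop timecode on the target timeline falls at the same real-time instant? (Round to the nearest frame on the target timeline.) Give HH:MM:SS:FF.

00:01:26:34

Source frame index: (0×3600 + 1×60 + 26) × 50 + 35 = 4335.
Real time: 4335 / (50) = 867/10 s.
Target frame: (867/10) × (48) = 20808/5 ≈ 4161.600 → 4162.
At 48 labels/s: frame 4162 → 00:01:26:34.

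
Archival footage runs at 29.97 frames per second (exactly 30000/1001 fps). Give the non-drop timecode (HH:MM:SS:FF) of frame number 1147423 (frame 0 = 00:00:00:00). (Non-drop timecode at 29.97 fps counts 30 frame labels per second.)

1147423 ÷ 30 = 38247 full seconds, remainder 13 frames.
38247 s = 10 h 37 min 27 s.
Timecode: 10:37:27:13.

10:37:27:13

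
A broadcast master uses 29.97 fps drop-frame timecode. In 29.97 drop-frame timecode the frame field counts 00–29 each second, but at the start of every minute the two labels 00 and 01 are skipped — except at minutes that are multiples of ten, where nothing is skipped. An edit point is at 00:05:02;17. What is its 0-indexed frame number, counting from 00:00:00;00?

As if non-drop at 30 labels/s: (0 × 3600 + 5 × 60 + 2) × 30 + 17 = 9077.
Minute boundaries passed: 5; those not divisible by 10: 5 − 0 = 5; dropped labels = 2 × 5 = 10.
Actual frame index = 9077 − 10 = 9067.

9067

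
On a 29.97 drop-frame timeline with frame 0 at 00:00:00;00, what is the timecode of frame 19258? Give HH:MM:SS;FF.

Ten DF minutes hold 17982 frames, so frame 19258 lies in block 1 (frames 17982–35963) with 1276 frames into that block.
The block's first minute is 1800 frames and the rest 1798 each; 1276 frames reaches minute 0, so 1 × 18 + 0 × 2 = 18 labels have been skipped so far.
Adding those back, label number 19258 + 18 = 19276 at 30 labels/s is 642 s + 16 f = 0 h 10 min 42 s frame 16, i.e. 00:10:42;16.

00:10:42;16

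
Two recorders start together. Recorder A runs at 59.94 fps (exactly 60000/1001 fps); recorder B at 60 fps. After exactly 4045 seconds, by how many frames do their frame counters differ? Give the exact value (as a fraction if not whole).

242700/1001 frames

A emits 60000/1001 × 4045 = 242700000/1001 frames; B emits 60 × 4045 = 242700.
Difference = 242700/1001 frames (≈ 242.4575); B is ahead of A.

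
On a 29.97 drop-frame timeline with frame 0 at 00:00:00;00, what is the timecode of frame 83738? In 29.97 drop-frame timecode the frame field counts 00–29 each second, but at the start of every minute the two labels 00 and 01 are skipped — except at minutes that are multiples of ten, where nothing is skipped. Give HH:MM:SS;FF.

Each 10-minute DF block holds 10 × 60 × 30 − 9 × 2 = 17982 frames. 83738 ÷ 17982 → 4 full blocks, remainder 11810.
Within the partial block the first minute is 1800 frames and each further minute 1798, so 6 further minute boundaries passed. Total skipped labels = 18 × 4 + 2 × 6 = 84.
Non-drop label index = 83738 + 84 = 83822; at 30 labels/s that is 00:46:34:02, i.e. DF 00:46:34;02.

00:46:34;02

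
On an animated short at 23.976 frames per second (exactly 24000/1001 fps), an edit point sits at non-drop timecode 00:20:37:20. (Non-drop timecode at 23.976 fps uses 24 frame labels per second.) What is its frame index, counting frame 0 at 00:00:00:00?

Total seconds to the label: (0 × 3600 + 20 × 60 + 37) = 1237.
Frame index = 1237 × 24 + 20 = 29708.

frame 29708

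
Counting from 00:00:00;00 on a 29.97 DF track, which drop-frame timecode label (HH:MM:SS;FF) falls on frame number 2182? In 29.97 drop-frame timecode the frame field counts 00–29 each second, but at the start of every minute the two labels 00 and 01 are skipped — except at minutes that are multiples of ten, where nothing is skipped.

00:01:12;24

Ten DF minutes hold 17982 frames, so frame 2182 lies in block 0 (frames 0–17981) with 2182 frames into that block.
The block's first minute is 1800 frames and the rest 1798 each; 2182 frames reaches minute 1, so 0 × 18 + 1 × 2 = 2 labels have been skipped so far.
Adding those back, label number 2182 + 2 = 2184 at 30 labels/s is 72 s + 24 f = 0 h 1 min 12 s frame 24, i.e. 00:01:12;24.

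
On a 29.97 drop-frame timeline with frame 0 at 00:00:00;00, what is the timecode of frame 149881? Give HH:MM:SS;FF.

01:23:21;01

Each 10-minute DF block holds 10 × 60 × 30 − 9 × 2 = 17982 frames. 149881 ÷ 17982 → 8 full blocks, remainder 6025.
Within the partial block the first minute is 1800 frames and each further minute 1798, so 3 further minute boundaries passed. Total skipped labels = 18 × 8 + 2 × 3 = 150.
Non-drop label index = 149881 + 150 = 150031; at 30 labels/s that is 01:23:21:01, i.e. DF 01:23:21;01.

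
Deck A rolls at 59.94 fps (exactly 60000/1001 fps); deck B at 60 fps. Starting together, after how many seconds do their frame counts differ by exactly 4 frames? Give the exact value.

The gap grows by |60 − 60000/1001| = 60/1001 frames per second.
Time for a 4-frame gap: 4 ÷ (60/1001) = 1001/15 s.

1001/15 seconds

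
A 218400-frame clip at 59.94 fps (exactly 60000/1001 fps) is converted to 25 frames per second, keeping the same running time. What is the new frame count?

91091 frames

Target frames = source frames × (target rate / source rate) = 218400 × (25)/(60000/1001) = 218400 × 1001/2400 = 91091.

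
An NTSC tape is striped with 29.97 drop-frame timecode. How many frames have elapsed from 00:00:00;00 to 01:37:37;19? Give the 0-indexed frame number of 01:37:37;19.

175553

Complete 10-minute blocks: 9, each 17982 frames → 161838.
Remaining 7 whole minutes in the current block: 1800 + 6 × 1798 = 12588 frames.
Within the current minute: 37 × 30 + 19 − 2 = 1127 (labels ;00/;01 skipped at this minute). Total = 161838 + 12588 + 1127 = 175553.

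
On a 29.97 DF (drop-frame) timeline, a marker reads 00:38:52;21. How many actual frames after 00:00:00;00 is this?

As if non-drop at 30 labels/s: (0 × 3600 + 38 × 60 + 52) × 30 + 21 = 69981.
Minute boundaries passed: 38; those not divisible by 10: 38 − 3 = 35; dropped labels = 2 × 35 = 70.
Actual frame index = 69981 − 70 = 69911.

69911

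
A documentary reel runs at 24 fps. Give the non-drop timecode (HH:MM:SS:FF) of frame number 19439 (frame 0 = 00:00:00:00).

19439 ÷ 24 = 809 full seconds, remainder 23 frames.
809 s = 0 h 13 min 29 s.
Timecode: 00:13:29:23.

00:13:29:23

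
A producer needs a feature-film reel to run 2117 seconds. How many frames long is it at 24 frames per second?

50808 frames

Frames = 2117 × 24 = 50808.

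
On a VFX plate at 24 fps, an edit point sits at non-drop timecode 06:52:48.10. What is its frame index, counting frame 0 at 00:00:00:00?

594442

Total seconds to the label: (6 × 3600 + 52 × 60 + 48) = 24768.
Frame index = 24768 × 24 + 10 = 594442.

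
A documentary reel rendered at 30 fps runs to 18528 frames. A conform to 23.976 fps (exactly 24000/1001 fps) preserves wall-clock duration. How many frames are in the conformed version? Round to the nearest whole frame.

14808 frames

Frames at target rate = 18528 × (24000/1001) / (30) = 14822400/1001 ≈ 14807.592.
Nearest whole frame: 14808.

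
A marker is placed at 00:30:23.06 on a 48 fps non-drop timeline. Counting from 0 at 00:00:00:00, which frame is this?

Total seconds to the label: (0 × 3600 + 30 × 60 + 23) = 1823.
Frame index = 1823 × 48 + 6 = 87510.

frame 87510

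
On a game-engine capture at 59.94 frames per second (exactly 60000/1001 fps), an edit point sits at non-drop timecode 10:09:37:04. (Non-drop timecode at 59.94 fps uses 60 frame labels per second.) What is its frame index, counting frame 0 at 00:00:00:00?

frame 2194624

Total seconds to the label: (10 × 3600 + 9 × 60 + 37) = 36577.
Frame index = 36577 × 60 + 4 = 2194624.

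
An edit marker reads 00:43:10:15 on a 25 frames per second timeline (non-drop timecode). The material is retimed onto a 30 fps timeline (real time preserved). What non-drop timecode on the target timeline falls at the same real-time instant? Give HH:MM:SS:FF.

00:43:10:18

Source frame index: (0×3600 + 43×60 + 10) × 25 + 15 = 64765.
Real time: 64765 / (25) = 12953/5 s.
Target frame: (12953/5) × (30) = 77718.
At 30 labels/s: frame 77718 → 00:43:10:18.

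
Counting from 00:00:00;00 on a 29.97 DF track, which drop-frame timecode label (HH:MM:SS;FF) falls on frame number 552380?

05:07:11;04

Each 10-minute DF block holds 10 × 60 × 30 − 9 × 2 = 17982 frames. 552380 ÷ 17982 → 30 full blocks, remainder 12920.
Within the partial block the first minute is 1800 frames and each further minute 1798, so 7 further minute boundaries passed. Total skipped labels = 18 × 30 + 2 × 7 = 554.
Non-drop label index = 552380 + 554 = 552934; at 30 labels/s that is 05:07:11:04, i.e. DF 05:07:11;04.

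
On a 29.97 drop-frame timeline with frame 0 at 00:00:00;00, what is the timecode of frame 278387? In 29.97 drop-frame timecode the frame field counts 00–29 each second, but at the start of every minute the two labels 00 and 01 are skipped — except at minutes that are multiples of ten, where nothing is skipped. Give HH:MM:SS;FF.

Each 10-minute DF block holds 10 × 60 × 30 − 9 × 2 = 17982 frames. 278387 ÷ 17982 → 15 full blocks, remainder 8657.
Within the partial block the first minute is 1800 frames and each further minute 1798, so 4 further minute boundaries passed. Total skipped labels = 18 × 15 + 2 × 4 = 278.
Non-drop label index = 278387 + 278 = 278665; at 30 labels/s that is 02:34:48:25, i.e. DF 02:34:48;25.

02:34:48;25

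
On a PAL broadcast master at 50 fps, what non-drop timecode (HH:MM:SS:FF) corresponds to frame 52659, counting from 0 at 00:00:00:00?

00:17:33:09

52659 ÷ 50 = 1053 full seconds, remainder 9 frames.
1053 s = 0 h 17 min 33 s.
Timecode: 00:17:33:09.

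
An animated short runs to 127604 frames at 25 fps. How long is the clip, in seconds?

5104.16 seconds

Running time = 127604 / (25) = 5104.16 s.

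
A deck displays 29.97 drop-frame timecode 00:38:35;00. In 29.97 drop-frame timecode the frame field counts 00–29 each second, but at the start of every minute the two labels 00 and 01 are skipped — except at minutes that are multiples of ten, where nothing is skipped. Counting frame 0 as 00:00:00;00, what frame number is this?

69380

Complete 10-minute blocks: 3, each 17982 frames → 53946.
Remaining 8 whole minutes in the current block: 1800 + 7 × 1798 = 14386 frames.
Within the current minute: 35 × 30 + 0 − 2 = 1048 (labels ;00/;01 skipped at this minute). Total = 53946 + 14386 + 1048 = 69380.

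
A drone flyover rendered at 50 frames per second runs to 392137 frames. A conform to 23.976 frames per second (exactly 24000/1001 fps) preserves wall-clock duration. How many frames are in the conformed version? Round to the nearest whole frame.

188038 frames

Frames at target rate = 392137 × (24000/1001) / (50) = 188225760/1001 ≈ 188037.722.
Nearest whole frame: 188038.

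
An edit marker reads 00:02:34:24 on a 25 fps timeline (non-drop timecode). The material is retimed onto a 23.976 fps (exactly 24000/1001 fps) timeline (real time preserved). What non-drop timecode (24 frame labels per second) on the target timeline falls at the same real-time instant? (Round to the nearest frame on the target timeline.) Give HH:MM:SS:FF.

00:02:34:19

Source frame index: (0×3600 + 2×60 + 34) × 25 + 24 = 3874.
Real time: 3874 / (25) = 3874/25 s.
Target frame: (3874/25) × (24000/1001) = 286080/77 ≈ 3715.325 → 3715.
At 24 labels/s: frame 3715 → 00:02:34:19.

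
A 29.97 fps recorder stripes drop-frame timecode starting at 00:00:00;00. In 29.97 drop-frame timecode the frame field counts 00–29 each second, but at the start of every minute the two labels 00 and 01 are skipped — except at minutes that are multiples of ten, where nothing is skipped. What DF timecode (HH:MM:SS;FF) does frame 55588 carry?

Each 10-minute DF block holds 10 × 60 × 30 − 9 × 2 = 17982 frames. 55588 ÷ 17982 → 3 full blocks, remainder 1642.
Within the partial block the first minute is 1800 frames and each further minute 1798, so 0 further minute boundaries passed. Total skipped labels = 18 × 3 + 2 × 0 = 54.
Non-drop label index = 55588 + 54 = 55642; at 30 labels/s that is 00:30:54:22, i.e. DF 00:30:54;22.

00:30:54;22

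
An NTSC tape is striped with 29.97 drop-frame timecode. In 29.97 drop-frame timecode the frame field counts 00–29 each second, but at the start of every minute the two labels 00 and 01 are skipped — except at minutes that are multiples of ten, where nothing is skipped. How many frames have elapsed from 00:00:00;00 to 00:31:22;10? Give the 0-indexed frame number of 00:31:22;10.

56414

Complete 10-minute blocks: 3, each 17982 frames → 53946.
Remaining 1 whole minute in the current block: 1800 + 0 × 1798 = 1800 frames.
Within the current minute: 22 × 30 + 10 − 2 = 668 (labels ;00/;01 skipped at this minute). Total = 53946 + 1800 + 668 = 56414.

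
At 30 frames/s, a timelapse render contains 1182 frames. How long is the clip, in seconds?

Running time = 1182 / (30) = 39.4 s.

39.4 seconds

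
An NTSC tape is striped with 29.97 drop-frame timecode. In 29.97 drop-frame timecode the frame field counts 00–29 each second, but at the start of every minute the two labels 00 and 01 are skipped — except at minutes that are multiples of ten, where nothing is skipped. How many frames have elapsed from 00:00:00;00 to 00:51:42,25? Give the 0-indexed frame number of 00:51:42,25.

92993

As if non-drop at 30 labels/s: (0 × 3600 + 51 × 60 + 42) × 30 + 25 = 93085.
Minute boundaries passed: 51; those not divisible by 10: 51 − 5 = 46; dropped labels = 2 × 46 = 92.
Actual frame index = 93085 − 92 = 92993.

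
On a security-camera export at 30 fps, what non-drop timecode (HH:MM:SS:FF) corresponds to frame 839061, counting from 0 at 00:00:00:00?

839061 ÷ 30 = 27968 full seconds, remainder 21 frames.
27968 s = 7 h 46 min 8 s.
Timecode: 07:46:08:21.

07:46:08:21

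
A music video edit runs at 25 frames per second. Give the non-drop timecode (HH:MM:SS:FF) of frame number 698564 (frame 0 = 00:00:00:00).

698564 ÷ 25 = 27942 full seconds, remainder 14 frames.
27942 s = 7 h 45 min 42 s.
Timecode: 07:45:42:14.

07:45:42:14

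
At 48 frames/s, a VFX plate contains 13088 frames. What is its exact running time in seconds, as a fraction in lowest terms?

Running time = 13088 ÷ (48) = 13088 × 1/48 = 818/3 s.

818/3 seconds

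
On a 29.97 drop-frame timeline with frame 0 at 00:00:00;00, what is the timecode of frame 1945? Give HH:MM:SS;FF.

00:01:04;27

Each 10-minute DF block holds 10 × 60 × 30 − 9 × 2 = 17982 frames. 1945 ÷ 17982 → 0 full blocks, remainder 1945.
Within the partial block the first minute is 1800 frames and each further minute 1798, so 1 further minute boundary passed. Total skipped labels = 18 × 0 + 2 × 1 = 2.
Non-drop label index = 1945 + 2 = 1947; at 30 labels/s that is 00:01:04:27, i.e. DF 00:01:04;27.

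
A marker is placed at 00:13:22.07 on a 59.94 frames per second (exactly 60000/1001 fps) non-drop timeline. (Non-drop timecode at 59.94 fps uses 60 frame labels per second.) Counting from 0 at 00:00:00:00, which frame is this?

frame 48127

Total seconds to the label: (0 × 3600 + 13 × 60 + 22) = 802.
Frame index = 802 × 60 + 7 = 48127.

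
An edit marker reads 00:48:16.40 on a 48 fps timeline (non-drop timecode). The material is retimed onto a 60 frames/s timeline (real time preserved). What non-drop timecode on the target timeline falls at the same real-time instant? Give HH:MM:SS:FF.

Source frame index: (0×3600 + 48×60 + 16) × 48 + 40 = 139048.
Real time: 139048 / (48) = 17381/6 s.
Target frame: (17381/6) × (60) = 173810.
At 60 labels/s: frame 173810 → 00:48:16:50.

00:48:16:50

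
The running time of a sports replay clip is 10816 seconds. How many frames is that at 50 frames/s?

Frames = 10816 × 50 = 540800.

540800 frames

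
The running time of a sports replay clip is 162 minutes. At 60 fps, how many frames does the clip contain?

583200 frames

162 min = 9720 s.
Frames = 9720 × 60 = 583200.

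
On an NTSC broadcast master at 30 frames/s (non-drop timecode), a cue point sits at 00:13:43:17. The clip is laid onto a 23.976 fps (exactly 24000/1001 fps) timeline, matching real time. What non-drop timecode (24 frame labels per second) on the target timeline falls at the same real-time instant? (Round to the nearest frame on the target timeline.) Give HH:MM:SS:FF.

Source frame index: (0×3600 + 13×60 + 43) × 30 + 17 = 24707.
Real time: 24707 / (30) = 24707/30 s.
Target frame: (24707/30) × (24000/1001) = 19765600/1001 ≈ 19745.854 → 19746.
At 24 labels/s: frame 19746 → 00:13:42:18.

00:13:42:18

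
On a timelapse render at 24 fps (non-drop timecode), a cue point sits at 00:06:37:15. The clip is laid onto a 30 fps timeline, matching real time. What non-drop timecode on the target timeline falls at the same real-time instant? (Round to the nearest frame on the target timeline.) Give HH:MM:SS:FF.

Source frame index: (0×3600 + 6×60 + 37) × 24 + 15 = 9543.
Real time: 9543 / (24) = 3181/8 s.
Target frame: (3181/8) × (30) = 47715/4 ≈ 11928.750 → 11929.
At 30 labels/s: frame 11929 → 00:06:37:19.

00:06:37:19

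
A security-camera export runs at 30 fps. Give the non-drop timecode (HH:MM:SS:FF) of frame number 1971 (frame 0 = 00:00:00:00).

00:01:05:21

1971 ÷ 30 = 65 full seconds, remainder 21 frames.
65 s = 0 h 1 min 5 s.
Timecode: 00:01:05:21.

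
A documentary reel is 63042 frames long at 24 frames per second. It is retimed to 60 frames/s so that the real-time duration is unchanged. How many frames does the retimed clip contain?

157605 frames

Target frames = source frames × (target rate / source rate) = 63042 × (60)/(24) = 63042 × 5/2 = 157605.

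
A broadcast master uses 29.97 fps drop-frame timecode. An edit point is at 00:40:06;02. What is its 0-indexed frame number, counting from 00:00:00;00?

Complete 10-minute blocks: 4, each 17982 frames → 71928.
Remaining 0 whole minutes in the current block: 0 frames.
Within the current minute: 6 × 30 + 2 = 182. Total = 71928 + 0 + 182 = 72110.

72110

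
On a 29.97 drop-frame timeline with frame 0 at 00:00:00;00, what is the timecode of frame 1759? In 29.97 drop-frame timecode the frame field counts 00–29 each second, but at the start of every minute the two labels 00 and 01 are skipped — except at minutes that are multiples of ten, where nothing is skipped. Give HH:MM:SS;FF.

00:00:58;19

Ten DF minutes hold 17982 frames, so frame 1759 lies in block 0 (frames 0–17981) with 1759 frames into that block.
The block's first minute is 1800 frames and the rest 1798 each; 1759 frames reaches minute 0, so 0 × 18 + 0 × 2 = 0 labels have been skipped so far.
Adding those back, label number 1759 + 0 = 1759 at 30 labels/s is 58 s + 19 f = 0 h 0 min 58 s frame 19, i.e. 00:00:58;19.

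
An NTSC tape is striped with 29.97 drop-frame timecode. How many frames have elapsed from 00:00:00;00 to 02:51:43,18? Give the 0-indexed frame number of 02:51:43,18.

308800

As if non-drop at 30 labels/s: (2 × 3600 + 51 × 60 + 43) × 30 + 18 = 309108.
Minute boundaries passed: 171; those not divisible by 10: 171 − 17 = 154; dropped labels = 2 × 154 = 308.
Actual frame index = 309108 − 308 = 308800.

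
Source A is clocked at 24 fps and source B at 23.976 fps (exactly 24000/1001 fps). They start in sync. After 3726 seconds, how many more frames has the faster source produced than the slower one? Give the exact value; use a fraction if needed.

A emits 24 × 3726 = 89424 frames; B emits 24000/1001 × 3726 = 89424000/1001.
Difference = 89424/1001 frames (≈ 89.3347); B is behind A.

89424/1001 frames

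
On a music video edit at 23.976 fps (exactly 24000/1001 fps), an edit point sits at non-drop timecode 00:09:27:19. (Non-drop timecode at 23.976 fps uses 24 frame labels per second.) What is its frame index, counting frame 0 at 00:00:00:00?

frame 13627

Total seconds to the label: (0 × 3600 + 9 × 60 + 27) = 567.
Frame index = 567 × 24 + 19 = 13627.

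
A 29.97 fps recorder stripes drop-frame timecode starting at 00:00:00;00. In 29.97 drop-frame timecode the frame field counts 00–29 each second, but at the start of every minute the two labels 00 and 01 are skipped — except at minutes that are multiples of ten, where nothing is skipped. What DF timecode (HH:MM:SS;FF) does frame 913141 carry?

Ten DF minutes hold 17982 frames, so frame 913141 lies in block 50 (frames 899100–917081) with 14041 frames into that block.
The block's first minute is 1800 frames and the rest 1798 each; 14041 frames reaches minute 7, so 50 × 18 + 7 × 2 = 914 labels have been skipped so far.
Adding those back, label number 913141 + 914 = 914055 at 30 labels/s is 30468 s + 15 f = 8 h 27 min 48 s frame 15, i.e. 08:27:48;15.

08:27:48;15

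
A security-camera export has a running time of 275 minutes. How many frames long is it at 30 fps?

275 min = 16500 s.
Frames = 16500 × 30 = 495000.

495000 frames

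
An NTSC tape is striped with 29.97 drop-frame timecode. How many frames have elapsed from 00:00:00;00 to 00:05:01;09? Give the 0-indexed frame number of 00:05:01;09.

9029

Complete 10-minute blocks: 0, each 17982 frames → 0.
Remaining 5 whole minutes in the current block: 1800 + 4 × 1798 = 8992 frames.
Within the current minute: 1 × 30 + 9 − 2 = 37 (labels ;00/;01 skipped at this minute). Total = 0 + 8992 + 37 = 9029.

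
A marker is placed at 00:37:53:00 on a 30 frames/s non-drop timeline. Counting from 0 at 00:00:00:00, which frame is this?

Total seconds to the label: (0 × 3600 + 37 × 60 + 53) = 2273.
Frame index = 2273 × 30 + 0 = 68190.

68190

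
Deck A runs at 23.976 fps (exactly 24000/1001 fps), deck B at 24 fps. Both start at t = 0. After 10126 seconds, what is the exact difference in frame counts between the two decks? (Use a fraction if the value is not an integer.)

A emits 24000/1001 × 10126 = 243024000/1001 frames; B emits 24 × 10126 = 243024.
Difference = 243024/1001 frames (≈ 242.7812); B is ahead of A.

243024/1001 frames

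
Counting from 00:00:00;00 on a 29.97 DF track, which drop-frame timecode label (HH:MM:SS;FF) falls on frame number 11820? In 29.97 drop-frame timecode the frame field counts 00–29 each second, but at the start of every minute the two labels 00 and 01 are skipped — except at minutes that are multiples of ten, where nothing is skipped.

00:06:34;12

Each 10-minute DF block holds 10 × 60 × 30 − 9 × 2 = 17982 frames. 11820 ÷ 17982 → 0 full blocks, remainder 11820.
Within the partial block the first minute is 1800 frames and each further minute 1798, so 6 further minute boundaries passed. Total skipped labels = 18 × 0 + 2 × 6 = 12.
Non-drop label index = 11820 + 12 = 11832; at 30 labels/s that is 00:06:34:12, i.e. DF 00:06:34;12.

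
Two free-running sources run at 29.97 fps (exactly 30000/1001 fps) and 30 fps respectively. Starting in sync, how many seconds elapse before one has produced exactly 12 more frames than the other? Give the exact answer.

400.4 seconds

The gap grows by |30 − 30000/1001| = 30/1001 frames per second.
Time for a 12-frame gap: 12 ÷ (30/1001) = 400.4 s.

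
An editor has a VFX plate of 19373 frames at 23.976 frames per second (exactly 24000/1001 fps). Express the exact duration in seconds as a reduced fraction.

Running time = 19373 ÷ (24000/1001) = 19373 × 1001/24000 = 19392373/24000 s.

19392373/24000 seconds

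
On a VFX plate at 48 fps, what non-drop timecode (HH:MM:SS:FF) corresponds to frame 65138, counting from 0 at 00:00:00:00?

65138 ÷ 48 = 1357 full seconds, remainder 2 frames.
1357 s = 0 h 22 min 37 s.
Timecode: 00:22:37:02.

00:22:37:02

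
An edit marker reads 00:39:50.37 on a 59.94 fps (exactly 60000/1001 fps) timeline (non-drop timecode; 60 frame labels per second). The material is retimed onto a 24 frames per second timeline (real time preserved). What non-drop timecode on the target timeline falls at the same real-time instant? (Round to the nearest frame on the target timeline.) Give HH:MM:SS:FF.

00:39:53:00

Source frame index: (0×3600 + 39×60 + 50) × 60 + 37 = 143437.
Real time: 143437 / (60000/1001) = 143580437/60000 s.
Target frame: (143580437/60000) × (24) = 143580437/2500 ≈ 57432.175 → 57432.
At 24 labels/s: frame 57432 → 00:39:53:00.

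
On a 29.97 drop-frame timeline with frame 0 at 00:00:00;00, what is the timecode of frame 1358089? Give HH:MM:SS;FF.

12:35:14;29

Each 10-minute DF block holds 10 × 60 × 30 − 9 × 2 = 17982 frames. 1358089 ÷ 17982 → 75 full blocks, remainder 9439.
Within the partial block the first minute is 1800 frames and each further minute 1798, so 5 further minute boundaries passed. Total skipped labels = 18 × 75 + 2 × 5 = 1360.
Non-drop label index = 1358089 + 1360 = 1359449; at 30 labels/s that is 12:35:14:29, i.e. DF 12:35:14;29.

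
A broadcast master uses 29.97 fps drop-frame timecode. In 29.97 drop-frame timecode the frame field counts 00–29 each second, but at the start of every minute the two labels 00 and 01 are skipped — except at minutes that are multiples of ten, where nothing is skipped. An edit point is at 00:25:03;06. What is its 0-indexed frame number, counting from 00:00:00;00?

As if non-drop at 30 labels/s: (0 × 3600 + 25 × 60 + 3) × 30 + 6 = 45096.
Minute boundaries passed: 25; those not divisible by 10: 25 − 2 = 23; dropped labels = 2 × 23 = 46.
Actual frame index = 45096 − 46 = 45050.

45050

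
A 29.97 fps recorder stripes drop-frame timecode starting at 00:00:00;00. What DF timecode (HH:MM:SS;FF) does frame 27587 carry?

00:15:20;15

Ten DF minutes hold 17982 frames, so frame 27587 lies in block 1 (frames 17982–35963) with 9605 frames into that block.
The block's first minute is 1800 frames and the rest 1798 each; 9605 frames reaches minute 5, so 1 × 18 + 5 × 2 = 28 labels have been skipped so far.
Adding those back, label number 27587 + 28 = 27615 at 30 labels/s is 920 s + 15 f = 0 h 15 min 20 s frame 15, i.e. 00:15:20;15.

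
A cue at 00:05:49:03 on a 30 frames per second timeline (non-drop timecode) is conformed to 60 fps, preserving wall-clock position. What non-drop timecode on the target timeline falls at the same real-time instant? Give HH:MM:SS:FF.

Source frame index: (0×3600 + 5×60 + 49) × 30 + 3 = 10473.
Real time: 10473 / (30) = 3491/10 s.
Target frame: (3491/10) × (60) = 20946.
At 60 labels/s: frame 20946 → 00:05:49:06.

00:05:49:06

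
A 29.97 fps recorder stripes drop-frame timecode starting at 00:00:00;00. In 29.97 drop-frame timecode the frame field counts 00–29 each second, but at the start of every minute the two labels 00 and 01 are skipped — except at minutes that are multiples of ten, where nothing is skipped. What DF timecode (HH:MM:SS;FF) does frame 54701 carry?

Ten DF minutes hold 17982 frames, so frame 54701 lies in block 3 (frames 53946–71927) with 755 frames into that block.
The block's first minute is 1800 frames and the rest 1798 each; 755 frames reaches minute 0, so 3 × 18 + 0 × 2 = 54 labels have been skipped so far.
Adding those back, label number 54701 + 54 = 54755 at 30 labels/s is 1825 s + 5 f = 0 h 30 min 25 s frame 5, i.e. 00:30:25;05.

00:30:25;05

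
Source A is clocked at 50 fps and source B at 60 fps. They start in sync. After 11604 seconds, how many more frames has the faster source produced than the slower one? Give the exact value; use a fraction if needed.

A emits 50 × 11604 = 580200 frames; B emits 60 × 11604 = 696240.
Difference = 116040 frames; B is ahead of A.

116040 frames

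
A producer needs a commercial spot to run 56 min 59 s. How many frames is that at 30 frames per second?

56 min 59 s = 3419 s.
Frames = 3419 × 30 = 102570.

102570 frames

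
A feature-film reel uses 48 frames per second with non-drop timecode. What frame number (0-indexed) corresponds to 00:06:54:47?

Total seconds to the label: (0 × 3600 + 6 × 60 + 54) = 414.
Frame index = 414 × 48 + 47 = 19919.

frame 19919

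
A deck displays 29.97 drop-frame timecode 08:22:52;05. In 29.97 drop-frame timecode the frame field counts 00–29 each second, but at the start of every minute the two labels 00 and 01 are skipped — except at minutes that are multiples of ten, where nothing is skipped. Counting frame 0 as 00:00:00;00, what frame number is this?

As if non-drop at 30 labels/s: (8 × 3600 + 22 × 60 + 52) × 30 + 5 = 905165.
Minute boundaries passed: 502; those not divisible by 10: 502 − 50 = 452; dropped labels = 2 × 452 = 904.
Actual frame index = 905165 − 904 = 904261.

904261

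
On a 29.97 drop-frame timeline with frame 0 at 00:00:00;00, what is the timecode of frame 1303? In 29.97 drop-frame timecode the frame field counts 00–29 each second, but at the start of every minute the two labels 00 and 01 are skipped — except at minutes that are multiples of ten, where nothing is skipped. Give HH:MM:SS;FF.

00:00:43;13

Ten DF minutes hold 17982 frames, so frame 1303 lies in block 0 (frames 0–17981) with 1303 frames into that block.
The block's first minute is 1800 frames and the rest 1798 each; 1303 frames reaches minute 0, so 0 × 18 + 0 × 2 = 0 labels have been skipped so far.
Adding those back, label number 1303 + 0 = 1303 at 30 labels/s is 43 s + 13 f = 0 h 0 min 43 s frame 13, i.e. 00:00:43;13.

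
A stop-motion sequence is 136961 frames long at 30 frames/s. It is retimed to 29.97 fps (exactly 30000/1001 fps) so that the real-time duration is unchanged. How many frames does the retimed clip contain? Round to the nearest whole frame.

Frames at target rate = 136961 × (30000/1001) / (30) = 12451000/91 ≈ 136824.176.
Nearest whole frame: 136824.

136824 frames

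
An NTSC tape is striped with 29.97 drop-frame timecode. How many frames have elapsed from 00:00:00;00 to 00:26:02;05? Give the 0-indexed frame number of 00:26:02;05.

46817

Complete 10-minute blocks: 2, each 17982 frames → 35964.
Remaining 6 whole minutes in the current block: 1800 + 5 × 1798 = 10790 frames.
Within the current minute: 2 × 30 + 5 − 2 = 63 (labels ;00/;01 skipped at this minute). Total = 35964 + 10790 + 63 = 46817.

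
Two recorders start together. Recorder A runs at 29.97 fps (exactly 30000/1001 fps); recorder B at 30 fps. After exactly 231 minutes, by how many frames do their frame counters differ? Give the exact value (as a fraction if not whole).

5400/13 frames

231 min = 13860 s.
A emits 30000/1001 × 13860 = 5400000/13 frames; B emits 30 × 13860 = 415800.
Difference = 5400/13 frames (≈ 415.3846); B is ahead of A.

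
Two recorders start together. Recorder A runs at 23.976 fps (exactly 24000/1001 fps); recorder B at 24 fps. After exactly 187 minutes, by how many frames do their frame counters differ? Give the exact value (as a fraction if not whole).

187 min = 11220 s.
A emits 24000/1001 × 11220 = 24480000/91 frames; B emits 24 × 11220 = 269280.
Difference = 24480/91 frames (≈ 269.0110); B is ahead of A.

24480/91 frames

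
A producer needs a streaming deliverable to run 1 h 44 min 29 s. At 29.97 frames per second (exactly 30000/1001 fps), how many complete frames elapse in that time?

1 h 44 min 29 s = 6269 s.
Frames = 6269 × 30000/1001 = 188070000/1001 ≈ 187882.1179.
Complete frames: 187882.

187882 frames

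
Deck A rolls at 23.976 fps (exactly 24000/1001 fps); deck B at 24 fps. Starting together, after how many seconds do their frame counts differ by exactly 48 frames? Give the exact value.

The gap grows by |24 − 24000/1001| = 24/1001 frames per second.
Time for a 48-frame gap: 48 ÷ (24/1001) = 2002 s.

2002 seconds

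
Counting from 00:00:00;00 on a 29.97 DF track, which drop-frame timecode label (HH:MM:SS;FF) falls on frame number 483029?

04:28:37;03

Each 10-minute DF block holds 10 × 60 × 30 − 9 × 2 = 17982 frames. 483029 ÷ 17982 → 26 full blocks, remainder 15497.
Within the partial block the first minute is 1800 frames and each further minute 1798, so 8 further minute boundaries passed. Total skipped labels = 18 × 26 + 2 × 8 = 484.
Non-drop label index = 483029 + 484 = 483513; at 30 labels/s that is 04:28:37:03, i.e. DF 04:28:37;03.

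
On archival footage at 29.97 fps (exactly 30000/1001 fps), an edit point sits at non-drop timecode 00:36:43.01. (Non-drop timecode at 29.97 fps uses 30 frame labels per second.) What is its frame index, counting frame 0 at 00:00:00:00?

66091

Total seconds to the label: (0 × 3600 + 36 × 60 + 43) = 2203.
Frame index = 2203 × 30 + 1 = 66091.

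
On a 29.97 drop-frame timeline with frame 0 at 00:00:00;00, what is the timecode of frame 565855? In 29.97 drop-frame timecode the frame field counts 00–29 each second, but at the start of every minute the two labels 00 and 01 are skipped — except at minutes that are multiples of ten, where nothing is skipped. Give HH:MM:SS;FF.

05:14:40;21

Each 10-minute DF block holds 10 × 60 × 30 − 9 × 2 = 17982 frames. 565855 ÷ 17982 → 31 full blocks, remainder 8413.
Within the partial block the first minute is 1800 frames and each further minute 1798, so 4 further minute boundaries passed. Total skipped labels = 18 × 31 + 2 × 4 = 566.
Non-drop label index = 565855 + 566 = 566421; at 30 labels/s that is 05:14:40:21, i.e. DF 05:14:40;21.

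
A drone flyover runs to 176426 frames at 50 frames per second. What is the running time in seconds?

Running time = 176426 / (50) = 3528.52 s.

3528.52 seconds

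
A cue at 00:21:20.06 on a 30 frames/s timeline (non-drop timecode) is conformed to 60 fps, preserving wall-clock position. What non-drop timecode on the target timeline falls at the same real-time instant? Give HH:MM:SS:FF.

00:21:20:12

Source frame index: (0×3600 + 21×60 + 20) × 30 + 6 = 38406.
Real time: 38406 / (30) = 6401/5 s.
Target frame: (6401/5) × (60) = 76812.
At 60 labels/s: frame 76812 → 00:21:20:12.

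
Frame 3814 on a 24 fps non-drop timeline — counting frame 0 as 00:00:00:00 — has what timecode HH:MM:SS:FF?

00:02:38:22

3814 ÷ 24 = 158 full seconds, remainder 22 frames.
158 s = 0 h 2 min 38 s.
Timecode: 00:02:38:22.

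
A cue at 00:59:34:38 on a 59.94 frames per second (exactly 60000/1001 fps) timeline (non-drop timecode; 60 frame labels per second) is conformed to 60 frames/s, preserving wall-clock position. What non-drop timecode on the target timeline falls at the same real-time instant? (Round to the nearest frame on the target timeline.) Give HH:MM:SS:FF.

00:59:38:12

Source frame index: (0×3600 + 59×60 + 34) × 60 + 38 = 214478.
Real time: 214478 / (60000/1001) = 107346239/30000 s.
Target frame: (107346239/30000) × (60) = 107346239/500 ≈ 214692.478 → 214692.
At 60 labels/s: frame 214692 → 00:59:38:12.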